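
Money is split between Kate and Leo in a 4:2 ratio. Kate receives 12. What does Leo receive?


Find the multiplier:
12 / 4 = 3
Apply to Leo's share:
2 x 3 = 6

6


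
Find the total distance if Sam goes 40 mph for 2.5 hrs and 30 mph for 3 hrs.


Leg 1 distance:
40 x 2.5 = 100 miles
Leg 2 distance:
30 x 3 = 90 miles
Total distance:
100 + 90 = 190 miles

190 miles


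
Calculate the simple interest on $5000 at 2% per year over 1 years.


Use the formula I = P x R x T / 100
P x R x T = 5000 x 2 x 1 = 10000
I = 10000 / 100 = $100

$100


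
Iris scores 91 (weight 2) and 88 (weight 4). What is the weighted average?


Weighted sum:
2 x 91 + 4 x 88 = 534
Total weight:
2 + 4 = 6
Weighted average:
534 / 6 = 89

89


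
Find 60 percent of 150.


Convert percentage to decimal:
60% = 0.6
Multiply:
150 x 0.6 = 90

90


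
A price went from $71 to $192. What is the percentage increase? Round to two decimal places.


Find the absolute change:
|192 - 71| = 121
Divide by original and multiply by 100:
121 / 71 x 100 = 170.4225...% ≈ 170.42%

170.42%


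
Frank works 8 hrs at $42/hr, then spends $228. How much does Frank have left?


Calculate earnings:
8 x $42 = $336
Subtract spending:
$336 - $228 = $108

$108


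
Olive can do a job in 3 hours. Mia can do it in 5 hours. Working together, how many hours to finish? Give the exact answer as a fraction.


Olive's rate: 1/3 of the job per hour
Mia's rate: 1/5 of the job per hour
Combined rate: 1/3 + 1/5 = 8/15 per hour
Time = 1 / (8/15) = 15/8 hours (≈ 1.88 hours)

15/8 hours


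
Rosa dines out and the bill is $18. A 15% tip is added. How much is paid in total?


Calculate the tip:
15% of $18 = $2.70
Add tip to meal cost:
$18 + $2.70 = $20.70

$20.70


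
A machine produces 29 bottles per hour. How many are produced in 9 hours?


Production rate: 29 bottles per hour
Time: 9 hours
Total: 29 x 9 = 261 bottles

261 bottles


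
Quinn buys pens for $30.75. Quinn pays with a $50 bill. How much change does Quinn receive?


Start with the amount paid:
$50
Subtract the price:
$50 - $30.75 = $19.25

$19.25


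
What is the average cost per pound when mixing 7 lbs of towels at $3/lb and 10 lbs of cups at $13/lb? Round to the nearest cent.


Cost of towels:
7 x $3 = $21
Cost of cups:
10 x $13 = $130
Total cost: $21 + $130 = $151
Total weight: 17 lbs
Average: $151 / 17 = $8.8823... ≈ $8.88/lb

$8.88/lb


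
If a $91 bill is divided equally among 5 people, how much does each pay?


Total bill: $91
Number of people: 5
Each pays: $91 / 5 = $18.20

$18.20


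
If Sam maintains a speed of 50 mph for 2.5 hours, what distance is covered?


Use the formula: distance = speed x time
Speed = 50 mph, Time = 2.5 hours
50 x 2.5 = 125 miles

125 miles


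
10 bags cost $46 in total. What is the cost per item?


Total cost: $46
Number of items: 10
Unit price: $46 / 10 = $4.60

$4.60


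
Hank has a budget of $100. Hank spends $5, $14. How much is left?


Add up expenses:
$5 + $14 = $19
Subtract from budget:
$100 - $19 = $81

$81


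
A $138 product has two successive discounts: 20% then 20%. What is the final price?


First discount:
20% of $138 = $27.60
Price after first discount:
$138 - $27.60 = $110.40
Second discount:
20% of $110.40 = $22.08
Final price:
$110.40 - $22.08 = $88.32

$88.32


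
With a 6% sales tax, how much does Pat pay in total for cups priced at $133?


Calculate the tax:
6% of $133 = $7.98
Add tax to price:
$133 + $7.98 = $140.98

$140.98


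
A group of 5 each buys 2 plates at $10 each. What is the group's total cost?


Cost per person:
2 x $10 = $20
Group total:
5 x $20 = $100

$100


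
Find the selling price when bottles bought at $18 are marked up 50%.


Calculate the markup amount:
50% of $18 = $9
Add to cost:
$18 + $9 = $27

$27


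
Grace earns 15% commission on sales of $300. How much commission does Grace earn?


Convert rate to decimal:
15% = 0.15
Multiply by sales:
$300 x 0.15 = $45

$45


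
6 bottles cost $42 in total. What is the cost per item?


Total cost: $42
Number of items: 6
Unit price: $42 / 6 = $7

$7


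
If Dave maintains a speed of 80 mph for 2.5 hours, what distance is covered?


Use the formula: distance = speed x time
Speed = 80 mph, Time = 2.5 hours
80 x 2.5 = 200 miles

200 miles


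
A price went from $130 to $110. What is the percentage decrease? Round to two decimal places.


Find the absolute change:
|110 - 130| = 20
Divide by original and multiply by 100:
20 / 130 x 100 = 15.3846...% ≈ 15.38%

15.38%


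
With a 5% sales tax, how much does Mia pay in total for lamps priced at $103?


Calculate the tax:
5% of $103 = $5.15
Add tax to price:
$103 + $5.15 = $108.15

$108.15


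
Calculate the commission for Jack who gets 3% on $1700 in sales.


Convert rate to decimal:
3% = 0.03
Multiply by sales:
$1700 x 0.03 = $51

$51


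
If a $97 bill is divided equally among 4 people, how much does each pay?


Total bill: $97
Number of people: 4
Each pays: $97 / 4 = $24.25

$24.25


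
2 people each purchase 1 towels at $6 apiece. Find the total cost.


Cost per person:
1 x $6 = $6
Group total:
2 x $6 = $12

$12


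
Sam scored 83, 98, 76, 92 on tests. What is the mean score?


Add the scores:
83 + 98 + 76 + 92 = 349
Divide by the number of tests:
349 / 4 = 87.25

87.25


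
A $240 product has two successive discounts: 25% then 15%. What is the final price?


First discount:
25% of $240 = $60
Price after first discount:
$240 - $60 = $180
Second discount:
15% of $180 = $27
Final price:
$180 - $27 = $153

$153


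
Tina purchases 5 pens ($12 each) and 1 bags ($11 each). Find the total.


Cost of pens:
5 x $12 = $60
Cost of bags:
1 x $11 = $11
Add both:
$60 + $11 = $71

$71


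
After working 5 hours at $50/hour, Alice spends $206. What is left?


Calculate earnings:
5 x $50 = $250
Subtract spending:
$250 - $206 = $44

$44


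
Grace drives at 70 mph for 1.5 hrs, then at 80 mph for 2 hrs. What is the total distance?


Leg 1 distance:
70 x 1.5 = 105 miles
Leg 2 distance:
80 x 2 = 160 miles
Total distance:
105 + 160 = 265 miles

265 miles


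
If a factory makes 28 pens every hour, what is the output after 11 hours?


Production rate: 28 pens per hour
Time: 11 hours
Total: 28 x 11 = 308 pens

308 pens


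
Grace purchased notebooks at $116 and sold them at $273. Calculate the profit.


Selling price = $273
Cost price = $116
Profit = selling price - cost price:
Profit = $273 - $116 = $157

$157


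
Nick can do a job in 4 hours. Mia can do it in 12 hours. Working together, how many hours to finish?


Nick's rate: 1/4 of the job per hour
Mia's rate: 1/12 of the job per hour
Combined rate: 1/4 + 1/12 = 1/3 per hour
Time = 1 / (1/3) = 3 hours

3 hours


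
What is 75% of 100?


Convert percentage to decimal:
75% = 0.75
Multiply:
100 x 0.75 = 75

75


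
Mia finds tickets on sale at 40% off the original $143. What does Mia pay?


Calculate the discount amount:
40% of $143 = $57.20
Subtract from original:
$143 - $57.20 = $85.80

$85.80


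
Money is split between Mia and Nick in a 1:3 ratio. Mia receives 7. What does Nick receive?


Find the multiplier:
7 / 1 = 7
Apply to Nick's share:
3 x 7 = 21

21


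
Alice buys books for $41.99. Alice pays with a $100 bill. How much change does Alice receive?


Start with the amount paid:
$100
Subtract the price:
$100 - $41.99 = $58.01

$58.01


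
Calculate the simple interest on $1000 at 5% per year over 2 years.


Use the formula I = P x R x T / 100
P x R x T = 1000 x 5 x 2 = 10000
I = 10000 / 100 = $100

$100


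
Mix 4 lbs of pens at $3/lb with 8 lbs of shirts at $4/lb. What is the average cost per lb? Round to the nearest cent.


Cost of pens:
4 x $3 = $12
Cost of shirts:
8 x $4 = $32
Total cost: $12 + $32 = $44
Total weight: 12 lbs
Average: $44 / 12 = $3.6666... ≈ $3.67/lb

$3.67/lb


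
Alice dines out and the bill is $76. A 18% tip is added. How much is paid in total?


Calculate the tip:
18% of $76 = $13.68
Add tip to meal cost:
$76 + $13.68 = $89.68

$89.68


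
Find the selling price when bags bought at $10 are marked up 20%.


Calculate the markup amount:
20% of $10 = $2
Add to cost:
$10 + $2 = $12

$12


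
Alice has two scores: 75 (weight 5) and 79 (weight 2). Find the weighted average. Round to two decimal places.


Weighted sum:
5 x 75 + 2 x 79 = 533
Total weight:
5 + 2 = 7
Weighted average:
533 / 7 = 76.1428... ≈ 76.14

76.14


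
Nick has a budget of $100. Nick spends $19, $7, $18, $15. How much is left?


Add up expenses:
$19 + $7 + $18 + $15 = $59
Subtract from budget:
$100 - $59 = $41

$41


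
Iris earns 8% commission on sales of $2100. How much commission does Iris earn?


Convert rate to decimal:
8% = 0.08
Multiply by sales:
$2100 x 0.08 = $168

$168


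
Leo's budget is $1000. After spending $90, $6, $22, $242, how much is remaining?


Add up expenses:
$90 + $6 + $22 + $242 = $360
Subtract from budget:
$1000 - $360 = $640

$640


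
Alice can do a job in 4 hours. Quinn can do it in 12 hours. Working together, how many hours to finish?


Alice's rate: 1/4 of the job per hour
Quinn's rate: 1/12 of the job per hour
Combined rate: 1/4 + 1/12 = 1/3 per hour
Time = 1 / (1/3) = 3 hours

3 hours


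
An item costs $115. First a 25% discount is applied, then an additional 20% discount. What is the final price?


First discount:
25% of $115 = $28.75
Price after first discount:
$115 - $28.75 = $86.25
Second discount:
20% of $86.25 = $17.25
Final price:
$86.25 - $17.25 = $69

$69


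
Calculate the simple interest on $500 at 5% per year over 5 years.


Use the formula I = P x R x T / 100
P x R x T = 500 x 5 x 5 = 12500
I = 12500 / 100 = $125

$125


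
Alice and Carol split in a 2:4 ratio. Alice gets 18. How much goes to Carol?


Find the multiplier:
18 / 2 = 9
Apply to Carol's share:
4 x 9 = 36

36


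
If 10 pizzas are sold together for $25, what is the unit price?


Total cost: $25
Number of items: 10
Unit price: $25 / 10 = $2.50

$2.50


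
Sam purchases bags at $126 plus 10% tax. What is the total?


Calculate the tax:
10% of $126 = $12.60
Add tax to price:
$126 + $12.60 = $138.60

$138.60


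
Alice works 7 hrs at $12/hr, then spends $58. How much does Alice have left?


Calculate earnings:
7 x $12 = $84
Subtract spending:
$84 - $58 = $26

$26


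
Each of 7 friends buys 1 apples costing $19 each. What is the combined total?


Cost per person:
1 x $19 = $19
Group total:
7 x $19 = $133

$133


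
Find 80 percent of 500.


Convert percentage to decimal:
80% = 0.8
Multiply:
500 x 0.8 = 400

400


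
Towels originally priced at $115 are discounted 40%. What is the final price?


Calculate the discount amount:
40% of $115 = $46
Subtract from original:
$115 - $46 = $69

$69


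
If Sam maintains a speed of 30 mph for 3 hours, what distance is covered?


Use the formula: distance = speed x time
Speed = 30 mph, Time = 3 hours
30 x 3 = 90 miles

90 miles


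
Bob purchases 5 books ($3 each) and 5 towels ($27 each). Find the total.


Cost of books:
5 x $3 = $15
Cost of towels:
5 x $27 = $135
Add both:
$15 + $135 = $150

$150


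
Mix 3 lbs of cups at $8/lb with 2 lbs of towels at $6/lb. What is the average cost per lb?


Cost of cups:
3 x $8 = $24
Cost of towels:
2 x $6 = $12
Total cost: $24 + $12 = $36
Total weight: 5 lbs
Average: $36 / 5 = $7.20/lb

$7.20/lb


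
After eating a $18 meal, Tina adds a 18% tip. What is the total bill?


Calculate the tip:
18% of $18 = $3.24
Add tip to meal cost:
$18 + $3.24 = $21.24

$21.24


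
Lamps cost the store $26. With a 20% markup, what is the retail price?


Calculate the markup amount:
20% of $26 = $5.20
Add to cost:
$26 + $5.20 = $31.20

$31.20


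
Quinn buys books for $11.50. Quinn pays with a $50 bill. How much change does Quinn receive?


Start with the amount paid:
$50
Subtract the price:
$50 - $11.50 = $38.50

$38.50


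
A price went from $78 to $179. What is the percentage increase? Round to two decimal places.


Find the absolute change:
|179 - 78| = 101
Divide by original and multiply by 100:
101 / 78 x 100 = 129.4871...% ≈ 129.49%

129.49%


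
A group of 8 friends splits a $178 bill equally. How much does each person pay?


Total bill: $178
Number of people: 8
Each pays: $178 / 8 = $22.25

$22.25


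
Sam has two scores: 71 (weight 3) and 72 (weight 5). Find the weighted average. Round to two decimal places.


Weighted sum:
3 x 71 + 5 x 72 = 573
Total weight:
3 + 5 = 8
Weighted average:
573 / 8 = 71.625 ≈ 71.63

71.63


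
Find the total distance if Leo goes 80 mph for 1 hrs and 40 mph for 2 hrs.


Leg 1 distance:
80 x 1 = 80 miles
Leg 2 distance:
40 x 2 = 80 miles
Total distance:
80 + 80 = 160 miles

160 miles


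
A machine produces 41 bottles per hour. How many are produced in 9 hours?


Production rate: 41 bottles per hour
Time: 9 hours
Total: 41 x 9 = 369 bottles

369 bottles


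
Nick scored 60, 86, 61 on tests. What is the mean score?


Add the scores:
60 + 86 + 61 = 207
Divide by the number of tests:
207 / 3 = 69

69


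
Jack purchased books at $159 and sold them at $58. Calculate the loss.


Selling price = $58
Cost price = $159
Loss = cost price - selling price:
Loss = $159 - $58 = $101

$101


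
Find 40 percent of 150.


Convert percentage to decimal:
40% = 0.4
Multiply:
150 x 0.4 = 60

60


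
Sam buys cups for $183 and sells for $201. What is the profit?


Selling price = $201
Cost price = $183
Profit = selling price - cost price:
Profit = $201 - $183 = $18

$18


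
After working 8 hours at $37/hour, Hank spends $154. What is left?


Calculate earnings:
8 x $37 = $296
Subtract spending:
$296 - $154 = $142

$142


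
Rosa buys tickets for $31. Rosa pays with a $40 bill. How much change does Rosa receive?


Start with the amount paid:
$40
Subtract the price:
$40 - $31 = $9

$9


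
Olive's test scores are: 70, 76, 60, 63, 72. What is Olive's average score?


Add the scores:
70 + 76 + 60 + 63 + 72 = 341
Divide by the number of tests:
341 / 5 = 68.2

68.2


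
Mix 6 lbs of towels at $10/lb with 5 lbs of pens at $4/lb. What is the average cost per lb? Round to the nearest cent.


Cost of towels:
6 x $10 = $60
Cost of pens:
5 x $4 = $20
Total cost: $60 + $20 = $80
Total weight: 11 lbs
Average: $80 / 11 = $7.2727... ≈ $7.27/lb

$7.27/lb


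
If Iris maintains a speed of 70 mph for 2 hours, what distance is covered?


Use the formula: distance = speed x time
Speed = 70 mph, Time = 2 hours
70 x 2 = 140 miles

140 miles


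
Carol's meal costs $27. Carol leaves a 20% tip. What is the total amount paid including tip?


Calculate the tip:
20% of $27 = $5.40
Add tip to meal cost:
$27 + $5.40 = $32.40

$32.40


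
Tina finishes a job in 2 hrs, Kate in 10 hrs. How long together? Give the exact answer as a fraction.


Tina's rate: 1/2 of the job per hour
Kate's rate: 1/10 of the job per hour
Combined rate: 1/2 + 1/10 = 3/5 per hour
Time = 1 / (3/5) = 5/3 hours (≈ 1.67 hours)

5/3 hours


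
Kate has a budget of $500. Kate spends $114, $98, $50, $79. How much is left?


Add up expenses:
$114 + $98 + $50 + $79 = $341
Subtract from budget:
$500 - $341 = $159

$159


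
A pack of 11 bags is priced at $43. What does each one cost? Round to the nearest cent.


Total cost: $43
Number of items: 11
Unit price: $43 / 11 = $3.9090... ≈ $3.91

$3.91


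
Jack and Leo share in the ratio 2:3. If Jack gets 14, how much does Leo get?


Find the multiplier:
14 / 2 = 7
Apply to Leo's share:
3 x 7 = 21

21


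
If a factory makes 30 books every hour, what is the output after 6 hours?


Production rate: 30 books per hour
Time: 6 hours
Total: 30 x 6 = 180 books

180 books


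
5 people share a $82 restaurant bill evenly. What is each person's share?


Total bill: $82
Number of people: 5
Each pays: $82 / 5 = $16.40

$16.40


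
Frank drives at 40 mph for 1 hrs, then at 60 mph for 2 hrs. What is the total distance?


Leg 1 distance:
40 x 1 = 40 miles
Leg 2 distance:
60 x 2 = 120 miles
Total distance:
40 + 120 = 160 miles

160 miles


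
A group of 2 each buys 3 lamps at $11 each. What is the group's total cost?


Cost per person:
3 x $11 = $33
Group total:
2 x $33 = $66

$66


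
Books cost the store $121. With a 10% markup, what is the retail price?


Calculate the markup amount:
10% of $121 = $12.10
Add to cost:
$121 + $12.10 = $133.10

$133.10


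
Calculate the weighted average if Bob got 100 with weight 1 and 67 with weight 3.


Weighted sum:
1 x 100 + 3 x 67 = 301
Total weight:
1 + 3 = 4
Weighted average:
301 / 4 = 75.25

75.25


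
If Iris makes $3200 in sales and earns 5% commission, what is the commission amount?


Convert rate to decimal:
5% = 0.05
Multiply by sales:
$3200 x 0.05 = $160

$160


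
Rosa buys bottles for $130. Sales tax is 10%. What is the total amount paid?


Calculate the tax:
10% of $130 = $13
Add tax to price:
$130 + $13 = $143

$143


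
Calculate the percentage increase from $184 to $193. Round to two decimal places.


Find the absolute change:
|193 - 184| = 9
Divide by original and multiply by 100:
9 / 184 x 100 = 4.8913...% ≈ 4.89%

4.89%


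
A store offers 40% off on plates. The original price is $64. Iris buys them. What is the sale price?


Calculate the discount amount:
40% of $64 = $25.60
Subtract from original:
$64 - $25.60 = $38.40

$38.40


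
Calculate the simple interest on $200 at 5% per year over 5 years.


Use the formula I = P x R x T / 100
P x R x T = 200 x 5 x 5 = 5000
I = 5000 / 100 = $50

$50


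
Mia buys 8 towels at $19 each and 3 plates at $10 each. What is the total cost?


Cost of towels:
8 x $19 = $152
Cost of plates:
3 x $10 = $30
Add both:
$152 + $30 = $182

$182


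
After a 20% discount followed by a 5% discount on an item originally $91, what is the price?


First discount:
20% of $91 = $18.20
Price after first discount:
$91 - $18.20 = $72.80
Second discount:
5% of $72.80 = $3.64
Final price:
$72.80 - $3.64 = $69.16

$69.16


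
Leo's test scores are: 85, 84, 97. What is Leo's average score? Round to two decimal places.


Add the scores:
85 + 84 + 97 = 266
Divide by the number of tests:
266 / 3 = 88.6666... ≈ 88.67

88.67


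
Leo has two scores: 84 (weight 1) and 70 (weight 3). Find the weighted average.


Weighted sum:
1 x 84 + 3 x 70 = 294
Total weight:
1 + 3 = 4
Weighted average:
294 / 4 = 73.5

73.5


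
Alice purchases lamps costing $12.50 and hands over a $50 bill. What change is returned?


Start with the amount paid:
$50
Subtract the price:
$50 - $12.50 = $37.50

$37.50


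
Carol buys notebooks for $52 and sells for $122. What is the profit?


Selling price = $122
Cost price = $52
Profit = selling price - cost price:
Profit = $122 - $52 = $70

$70


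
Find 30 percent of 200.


Convert percentage to decimal:
30% = 0.3
Multiply:
200 x 0.3 = 60

60


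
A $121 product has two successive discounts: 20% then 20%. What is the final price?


First discount:
20% of $121 = $24.20
Price after first discount:
$121 - $24.20 = $96.80
Second discount:
20% of $96.80 = $19.36
Final price:
$96.80 - $19.36 = $77.44

$77.44


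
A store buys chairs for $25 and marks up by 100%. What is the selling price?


Calculate the markup amount:
100% of $25 = $25
Add to cost:
$25 + $25 = $50

$50


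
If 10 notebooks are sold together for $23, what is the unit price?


Total cost: $23
Number of items: 10
Unit price: $23 / 10 = $2.30

$2.30


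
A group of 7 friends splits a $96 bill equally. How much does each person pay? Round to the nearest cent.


Total bill: $96
Number of people: 7
Each pays: $96 / 7 = $13.7142... ≈ $13.71

$13.71


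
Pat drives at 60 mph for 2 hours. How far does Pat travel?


Use the formula: distance = speed x time
Speed = 60 mph, Time = 2 hours
60 x 2 = 120 miles

120 miles


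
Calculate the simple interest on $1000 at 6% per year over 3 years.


Use the formula I = P x R x T / 100
P x R x T = 1000 x 6 x 3 = 18000
I = 18000 / 100 = $180

$180


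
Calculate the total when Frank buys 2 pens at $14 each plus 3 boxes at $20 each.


Cost of pens:
2 x $14 = $28
Cost of boxes:
3 x $20 = $60
Add both:
$28 + $60 = $88

$88


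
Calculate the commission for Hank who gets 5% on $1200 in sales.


Convert rate to decimal:
5% = 0.05
Multiply by sales:
$1200 x 0.05 = $60

$60


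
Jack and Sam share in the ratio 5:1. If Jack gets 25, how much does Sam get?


Find the multiplier:
25 / 5 = 5
Apply to Sam's share:
1 x 5 = 5

5


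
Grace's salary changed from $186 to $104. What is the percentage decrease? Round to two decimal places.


Find the absolute change:
|104 - 186| = 82
Divide by original and multiply by 100:
82 / 186 x 100 = 44.0860...% ≈ 44.09%

44.09%


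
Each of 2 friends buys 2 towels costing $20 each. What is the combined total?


Cost per person:
2 x $20 = $40
Group total:
2 x $40 = $80

$80


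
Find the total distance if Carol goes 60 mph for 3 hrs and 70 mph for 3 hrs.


Leg 1 distance:
60 x 3 = 180 miles
Leg 2 distance:
70 x 3 = 210 miles
Total distance:
180 + 210 = 390 miles

390 miles


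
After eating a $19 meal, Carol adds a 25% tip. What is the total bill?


Calculate the tip:
25% of $19 = $4.75
Add tip to meal cost:
$19 + $4.75 = $23.75

$23.75


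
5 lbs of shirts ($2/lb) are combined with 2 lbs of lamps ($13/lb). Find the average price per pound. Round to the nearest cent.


Cost of shirts:
5 x $2 = $10
Cost of lamps:
2 x $13 = $26
Total cost: $10 + $26 = $36
Total weight: 7 lbs
Average: $36 / 7 = $5.1428... ≈ $5.14/lb

$5.14/lb


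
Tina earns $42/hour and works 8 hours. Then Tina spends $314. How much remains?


Calculate earnings:
8 x $42 = $336
Subtract spending:
$336 - $314 = $22

$22


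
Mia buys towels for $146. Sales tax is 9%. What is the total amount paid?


Calculate the tax:
9% of $146 = $13.14
Add tax to price:
$146 + $13.14 = $159.14

$159.14


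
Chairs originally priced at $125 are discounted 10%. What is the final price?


Calculate the discount amount:
10% of $125 = $12.50
Subtract from original:
$125 - $12.50 = $112.50

$112.50


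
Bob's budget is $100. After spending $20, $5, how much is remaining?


Add up expenses:
$20 + $5 = $25
Subtract from budget:
$100 - $25 = $75

$75


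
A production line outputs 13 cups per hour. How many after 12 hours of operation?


Production rate: 13 cups per hour
Time: 12 hours
Total: 13 x 12 = 156 cups

156 cups


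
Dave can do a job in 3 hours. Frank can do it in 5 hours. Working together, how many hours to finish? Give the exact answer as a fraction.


Dave's rate: 1/3 of the job per hour
Frank's rate: 1/5 of the job per hour
Combined rate: 1/3 + 1/5 = 8/15 per hour
Time = 1 / (8/15) = 15/8 hours (≈ 1.88 hours)

15/8 hours


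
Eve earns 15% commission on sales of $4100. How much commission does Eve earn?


Convert rate to decimal:
15% = 0.15
Multiply by sales:
$4100 x 0.15 = $615

$615


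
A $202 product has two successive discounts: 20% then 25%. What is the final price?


First discount:
20% of $202 = $40.40
Price after first discount:
$202 - $40.40 = $161.60
Second discount:
25% of $161.60 = $40.40
Final price:
$161.60 - $40.40 = $121.20

$121.20


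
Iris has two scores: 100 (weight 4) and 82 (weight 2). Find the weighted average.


Weighted sum:
4 x 100 + 2 x 82 = 564
Total weight:
4 + 2 = 6
Weighted average:
564 / 6 = 94

94


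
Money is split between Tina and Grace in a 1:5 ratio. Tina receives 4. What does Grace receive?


Find the multiplier:
4 / 1 = 4
Apply to Grace's share:
5 x 4 = 20

20


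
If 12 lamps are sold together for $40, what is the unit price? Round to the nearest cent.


Total cost: $40
Number of items: 12
Unit price: $40 / 12 = $3.3333... ≈ $3.33

$3.33


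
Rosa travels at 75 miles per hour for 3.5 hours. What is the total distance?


Use the formula: distance = speed x time
Speed = 75 mph, Time = 3.5 hours
75 x 3.5 = 262.5 miles

262.5 miles


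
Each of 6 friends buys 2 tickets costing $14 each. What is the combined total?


Cost per person:
2 x $14 = $28
Group total:
6 x $28 = $168

$168


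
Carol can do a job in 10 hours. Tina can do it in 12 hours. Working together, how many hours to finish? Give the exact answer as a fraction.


Carol's rate: 1/10 of the job per hour
Tina's rate: 1/12 of the job per hour
Combined rate: 1/10 + 1/12 = 11/60 per hour
Time = 1 / (11/60) = 60/11 hours (≈ 5.45 hours)

60/11 hours


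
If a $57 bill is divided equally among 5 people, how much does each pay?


Total bill: $57
Number of people: 5
Each pays: $57 / 5 = $11.40

$11.40


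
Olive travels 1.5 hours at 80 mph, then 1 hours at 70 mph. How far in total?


Leg 1 distance:
80 x 1.5 = 120 miles
Leg 2 distance:
70 x 1 = 70 miles
Total distance:
120 + 70 = 190 miles

190 miles


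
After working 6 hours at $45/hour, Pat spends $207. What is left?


Calculate earnings:
6 x $45 = $270
Subtract spending:
$270 - $207 = $63

$63


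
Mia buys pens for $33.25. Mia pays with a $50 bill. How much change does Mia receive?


Start with the amount paid:
$50
Subtract the price:
$50 - $33.25 = $16.75

$16.75


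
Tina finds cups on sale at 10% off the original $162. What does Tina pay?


Calculate the discount amount:
10% of $162 = $16.20
Subtract from original:
$162 - $16.20 = $145.80

$145.80


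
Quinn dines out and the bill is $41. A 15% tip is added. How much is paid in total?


Calculate the tip:
15% of $41 = $6.15
Add tip to meal cost:
$41 + $6.15 = $47.15

$47.15


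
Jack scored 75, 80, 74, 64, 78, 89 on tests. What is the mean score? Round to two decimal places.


Add the scores:
75 + 80 + 74 + 64 + 78 + 89 = 460
Divide by the number of tests:
460 / 6 = 76.6666... ≈ 76.67

76.67


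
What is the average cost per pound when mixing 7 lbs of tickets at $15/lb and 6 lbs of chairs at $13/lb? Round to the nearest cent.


Cost of tickets:
7 x $15 = $105
Cost of chairs:
6 x $13 = $78
Total cost: $105 + $78 = $183
Total weight: 13 lbs
Average: $183 / 13 = $14.0769... ≈ $14.08/lb

$14.08/lb


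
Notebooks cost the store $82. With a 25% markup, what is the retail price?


Calculate the markup amount:
25% of $82 = $20.50
Add to cost:
$82 + $20.50 = $102.50

$102.50


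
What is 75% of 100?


Convert percentage to decimal:
75% = 0.75
Multiply:
100 x 0.75 = 75

75


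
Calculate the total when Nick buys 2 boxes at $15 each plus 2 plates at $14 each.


Cost of boxes:
2 x $15 = $30
Cost of plates:
2 x $14 = $28
Add both:
$30 + $28 = $58

$58


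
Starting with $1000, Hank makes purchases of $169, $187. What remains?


Add up expenses:
$169 + $187 = $356
Subtract from budget:
$1000 - $356 = $644

$644


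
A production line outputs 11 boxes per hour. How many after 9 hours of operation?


Production rate: 11 boxes per hour
Time: 9 hours
Total: 11 x 9 = 99 boxes

99 boxes


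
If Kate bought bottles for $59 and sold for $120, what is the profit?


Selling price = $120
Cost price = $59
Profit = selling price - cost price:
Profit = $120 - $59 = $61

$61


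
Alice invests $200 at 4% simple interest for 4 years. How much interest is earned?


Use the formula I = P x R x T / 100
P x R x T = 200 x 4 x 4 = 3200
I = 3200 / 100 = $32

$32


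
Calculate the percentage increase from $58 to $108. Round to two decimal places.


Find the absolute change:
|108 - 58| = 50
Divide by original and multiply by 100:
50 / 58 x 100 = 86.2068...% ≈ 86.21%

86.21%


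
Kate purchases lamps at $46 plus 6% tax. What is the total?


Calculate the tax:
6% of $46 = $2.76
Add tax to price:
$46 + $2.76 = $48.76

$48.76


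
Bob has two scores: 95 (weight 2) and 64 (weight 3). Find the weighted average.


Weighted sum:
2 x 95 + 3 x 64 = 382
Total weight:
2 + 3 = 5
Weighted average:
382 / 5 = 76.4

76.4


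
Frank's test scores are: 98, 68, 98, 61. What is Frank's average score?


Add the scores:
98 + 68 + 98 + 61 = 325
Divide by the number of tests:
325 / 4 = 81.25

81.25


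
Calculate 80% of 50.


Convert percentage to decimal:
80% = 0.8
Multiply:
50 x 0.8 = 40

40


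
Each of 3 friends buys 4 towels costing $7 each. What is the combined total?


Cost per person:
4 x $7 = $28
Group total:
3 x $28 = $84

$84


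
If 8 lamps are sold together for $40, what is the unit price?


Total cost: $40
Number of items: 8
Unit price: $40 / 8 = $5

$5


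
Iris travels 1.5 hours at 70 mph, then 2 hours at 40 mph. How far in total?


Leg 1 distance:
70 x 1.5 = 105 miles
Leg 2 distance:
40 x 2 = 80 miles
Total distance:
105 + 80 = 185 miles

185 miles


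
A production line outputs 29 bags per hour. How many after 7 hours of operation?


Production rate: 29 bags per hour
Time: 7 hours
Total: 29 x 7 = 203 bags

203 bags


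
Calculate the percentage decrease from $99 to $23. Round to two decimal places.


Find the absolute change:
|23 - 99| = 76
Divide by original and multiply by 100:
76 / 99 x 100 = 76.7676...% ≈ 76.77%

76.77%


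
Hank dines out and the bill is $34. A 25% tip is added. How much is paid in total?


Calculate the tip:
25% of $34 = $8.50
Add tip to meal cost:
$34 + $8.50 = $42.50

$42.50


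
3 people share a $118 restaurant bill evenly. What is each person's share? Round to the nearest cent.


Total bill: $118
Number of people: 3
Each pays: $118 / 3 = $39.3333... ≈ $39.33

$39.33


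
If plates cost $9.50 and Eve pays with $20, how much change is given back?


Start with the amount paid:
$20
Subtract the price:
$20 - $9.50 = $10.50

$10.50


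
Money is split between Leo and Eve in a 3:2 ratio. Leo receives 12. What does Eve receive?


Find the multiplier:
12 / 3 = 4
Apply to Eve's share:
2 x 4 = 8

8


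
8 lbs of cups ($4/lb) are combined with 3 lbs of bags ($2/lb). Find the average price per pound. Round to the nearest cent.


Cost of cups:
8 x $4 = $32
Cost of bags:
3 x $2 = $6
Total cost: $32 + $6 = $38
Total weight: 11 lbs
Average: $38 / 11 = $3.4545... ≈ $3.45/lb

$3.45/lb


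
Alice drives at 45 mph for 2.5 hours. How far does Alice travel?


Use the formula: distance = speed x time
Speed = 45 mph, Time = 2.5 hours
45 x 2.5 = 112.5 miles

112.5 miles


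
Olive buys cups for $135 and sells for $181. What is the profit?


Selling price = $181
Cost price = $135
Profit = selling price - cost price:
Profit = $181 - $135 = $46

$46


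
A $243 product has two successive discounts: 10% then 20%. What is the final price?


First discount:
10% of $243 = $24.30
Price after first discount:
$243 - $24.30 = $218.70
Second discount:
20% of $218.70 = $43.74
Final price:
$218.70 - $43.74 = $174.96

$174.96


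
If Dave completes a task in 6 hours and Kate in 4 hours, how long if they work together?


Dave's rate: 1/6 of the job per hour
Kate's rate: 1/4 of the job per hour
Combined rate: 1/6 + 1/4 = 5/12 per hour
Time = 1 / (5/12) = 12/5 = 2.4 hours

2.4 hours


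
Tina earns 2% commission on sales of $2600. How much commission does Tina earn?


Convert rate to decimal:
2% = 0.02
Multiply by sales:
$2600 x 0.02 = $52

$52


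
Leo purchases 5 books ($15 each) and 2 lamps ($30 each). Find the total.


Cost of books:
5 x $15 = $75
Cost of lamps:
2 x $30 = $60
Add both:
$75 + $60 = $135

$135


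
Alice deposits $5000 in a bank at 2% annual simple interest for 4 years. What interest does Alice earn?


Use the formula I = P x R x T / 100
P x R x T = 5000 x 2 x 4 = 40000
I = 40000 / 100 = $400

$400


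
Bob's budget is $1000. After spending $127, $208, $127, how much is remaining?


Add up expenses:
$127 + $208 + $127 = $462
Subtract from budget:
$1000 - $462 = $538

$538


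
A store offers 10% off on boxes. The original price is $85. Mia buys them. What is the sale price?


Calculate the discount amount:
10% of $85 = $8.50
Subtract from original:
$85 - $8.50 = $76.50

$76.50


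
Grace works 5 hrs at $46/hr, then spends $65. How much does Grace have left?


Calculate earnings:
5 x $46 = $230
Subtract spending:
$230 - $65 = $165

$165


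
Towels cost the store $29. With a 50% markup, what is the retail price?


Calculate the markup amount:
50% of $29 = $14.50
Add to cost:
$29 + $14.50 = $43.50

$43.50


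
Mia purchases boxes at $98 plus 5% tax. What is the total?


Calculate the tax:
5% of $98 = $4.90
Add tax to price:
$98 + $4.90 = $102.90

$102.90


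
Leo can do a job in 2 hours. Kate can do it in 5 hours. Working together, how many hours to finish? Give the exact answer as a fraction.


Leo's rate: 1/2 of the job per hour
Kate's rate: 1/5 of the job per hour
Combined rate: 1/2 + 1/5 = 7/10 per hour
Time = 1 / (7/10) = 10/7 hours (≈ 1.43 hours)

10/7 hours


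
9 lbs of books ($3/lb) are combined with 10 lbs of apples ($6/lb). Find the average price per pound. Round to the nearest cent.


Cost of books:
9 x $3 = $27
Cost of apples:
10 x $6 = $60
Total cost: $27 + $60 = $87
Total weight: 19 lbs
Average: $87 / 19 = $4.5789... ≈ $4.58/lb

$4.58/lb


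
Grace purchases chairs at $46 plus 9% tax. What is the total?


Calculate the tax:
9% of $46 = $4.14
Add tax to price:
$46 + $4.14 = $50.14

$50.14


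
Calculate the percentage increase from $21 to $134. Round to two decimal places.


Find the absolute change:
|134 - 21| = 113
Divide by original and multiply by 100:
113 / 21 x 100 = 538.0952...% ≈ 538.1%

538.1%


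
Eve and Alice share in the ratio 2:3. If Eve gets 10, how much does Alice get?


Find the multiplier:
10 / 2 = 5
Apply to Alice's share:
3 x 5 = 15

15


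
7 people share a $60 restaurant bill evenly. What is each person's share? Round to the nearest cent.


Total bill: $60
Number of people: 7
Each pays: $60 / 7 = $8.5714... ≈ $8.57

$8.57


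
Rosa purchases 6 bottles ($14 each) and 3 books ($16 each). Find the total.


Cost of bottles:
6 x $14 = $84
Cost of books:
3 x $16 = $48
Add both:
$84 + $48 = $132

$132


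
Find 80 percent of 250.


Convert percentage to decimal:
80% = 0.8
Multiply:
250 x 0.8 = 200

200


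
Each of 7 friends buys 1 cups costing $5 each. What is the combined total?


Cost per person:
1 x $5 = $5
Group total:
7 x $5 = $35

$35


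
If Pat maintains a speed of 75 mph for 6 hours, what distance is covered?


Use the formula: distance = speed x time
Speed = 75 mph, Time = 6 hours
75 x 6 = 450 miles

450 miles


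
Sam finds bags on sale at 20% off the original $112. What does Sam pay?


Calculate the discount amount:
20% of $112 = $22.40
Subtract from original:
$112 - $22.40 = $89.60

$89.60


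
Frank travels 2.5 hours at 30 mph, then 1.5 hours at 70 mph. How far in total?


Leg 1 distance:
30 x 2.5 = 75 miles
Leg 2 distance:
70 x 1.5 = 105 miles
Total distance:
75 + 105 = 180 miles

180 miles


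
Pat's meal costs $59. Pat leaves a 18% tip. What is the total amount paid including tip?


Calculate the tip:
18% of $59 = $10.62
Add tip to meal cost:
$59 + $10.62 = $69.62

$69.62


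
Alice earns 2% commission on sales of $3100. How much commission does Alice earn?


Convert rate to decimal:
2% = 0.02
Multiply by sales:
$3100 x 0.02 = $62

$62


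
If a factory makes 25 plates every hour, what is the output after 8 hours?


Production rate: 25 plates per hour
Time: 8 hours
Total: 25 x 8 = 200 plates

200 plates


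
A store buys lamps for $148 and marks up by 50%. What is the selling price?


Calculate the markup amount:
50% of $148 = $74
Add to cost:
$148 + $74 = $222

$222


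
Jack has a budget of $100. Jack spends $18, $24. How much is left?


Add up expenses:
$18 + $24 = $42
Subtract from budget:
$100 - $42 = $58

$58


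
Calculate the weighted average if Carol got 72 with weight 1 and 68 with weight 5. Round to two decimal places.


Weighted sum:
1 x 72 + 5 x 68 = 412
Total weight:
1 + 5 = 6
Weighted average:
412 / 6 = 68.6666... ≈ 68.67

68.67


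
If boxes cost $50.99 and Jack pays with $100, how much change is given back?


Start with the amount paid:
$100
Subtract the price:
$100 - $50.99 = $49.01

$49.01


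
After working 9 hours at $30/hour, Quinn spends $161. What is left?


Calculate earnings:
9 x $30 = $270
Subtract spending:
$270 - $161 = $109

$109


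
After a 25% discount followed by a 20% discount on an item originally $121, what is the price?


First discount:
25% of $121 = $30.25
Price after first discount:
$121 - $30.25 = $90.75
Second discount:
20% of $90.75 = $18.15
Final price:
$90.75 - $18.15 = $72.60

$72.60


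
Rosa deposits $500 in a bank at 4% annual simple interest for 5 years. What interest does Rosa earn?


Use the formula I = P x R x T / 100
P x R x T = 500 x 4 x 5 = 10000
I = 10000 / 100 = $100

$100


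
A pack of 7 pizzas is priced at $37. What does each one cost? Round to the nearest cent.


Total cost: $37
Number of items: 7
Unit price: $37 / 7 = $5.2857... ≈ $5.29

$5.29


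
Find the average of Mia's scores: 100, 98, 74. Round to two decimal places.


Add the scores:
100 + 98 + 74 = 272
Divide by the number of tests:
272 / 3 = 90.6666... ≈ 90.67

90.67


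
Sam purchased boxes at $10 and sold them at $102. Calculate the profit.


Selling price = $102
Cost price = $10
Profit = selling price - cost price:
Profit = $102 - $10 = $92

$92


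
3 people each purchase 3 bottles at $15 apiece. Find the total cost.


Cost per person:
3 x $15 = $45
Group total:
3 x $45 = $135

$135


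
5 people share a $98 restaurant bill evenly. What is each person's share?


Total bill: $98
Number of people: 5
Each pays: $98 / 5 = $19.60

$19.60


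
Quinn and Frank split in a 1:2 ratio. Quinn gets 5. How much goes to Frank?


Find the multiplier:
5 / 1 = 5
Apply to Frank's share:
2 x 5 = 10

10


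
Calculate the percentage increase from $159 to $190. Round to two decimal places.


Find the absolute change:
|190 - 159| = 31
Divide by original and multiply by 100:
31 / 159 x 100 = 19.4968...% ≈ 19.5%

19.5%


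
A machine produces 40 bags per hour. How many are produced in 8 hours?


Production rate: 40 bags per hour
Time: 8 hours
Total: 40 x 8 = 320 bags

320 bags


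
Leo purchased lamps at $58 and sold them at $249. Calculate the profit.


Selling price = $249
Cost price = $58
Profit = selling price - cost price:
Profit = $249 - $58 = $191

$191


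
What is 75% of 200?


Convert percentage to decimal:
75% = 0.75
Multiply:
200 x 0.75 = 150

150


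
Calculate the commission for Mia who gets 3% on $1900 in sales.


Convert rate to decimal:
3% = 0.03
Multiply by sales:
$1900 x 0.03 = $57

$57


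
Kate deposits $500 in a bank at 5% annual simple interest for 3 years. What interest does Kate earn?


Use the formula I = P x R x T / 100
P x R x T = 500 x 5 x 3 = 7500
I = 7500 / 100 = $75

$75


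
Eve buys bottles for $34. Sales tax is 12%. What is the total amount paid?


Calculate the tax:
12% of $34 = $4.08
Add tax to price:
$34 + $4.08 = $38.08

$38.08


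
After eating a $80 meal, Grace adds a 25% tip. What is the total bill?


Calculate the tip:
25% of $80 = $20
Add tip to meal cost:
$80 + $20 = $100

$100
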